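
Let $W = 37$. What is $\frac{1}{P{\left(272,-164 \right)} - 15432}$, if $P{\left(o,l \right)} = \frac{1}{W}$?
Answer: $- \frac{37}{570983} \approx -6.48 \cdot 10^{-5}$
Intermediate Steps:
$P{\left(o,l \right)} = \frac{1}{37}$
$\frac{1}{P{\left(272,-164 \right)} - 15432} = \frac{1}{\frac{1}{37} - 15432} = \frac{1}{- \frac{570983}{37}} = - \frac{37}{570983}$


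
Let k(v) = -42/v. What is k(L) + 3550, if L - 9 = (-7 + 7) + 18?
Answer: 31936/9 ≈ 3548.4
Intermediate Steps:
L = 27 (L = 9 + ((-7 + 7) + 18) = 9 + (0 + 18) = 9 + 18 = 27)
k(L) + 3550 = -42/27 + 3550 = -42*1/27 + 3550 = -14/9 + 3550 = 31936/9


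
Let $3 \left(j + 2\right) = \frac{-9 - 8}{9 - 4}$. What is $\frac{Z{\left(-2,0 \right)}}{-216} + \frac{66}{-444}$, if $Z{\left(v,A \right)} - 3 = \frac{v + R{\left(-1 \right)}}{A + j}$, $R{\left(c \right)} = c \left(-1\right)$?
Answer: $- \frac{2567}{15651} \approx -0.16402$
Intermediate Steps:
$R{\left(c \right)} = - c$
$j = - \frac{47}{15}$ ($j = -2 + \frac{\left(-9 - 8\right) \frac{1}{9 - 4}}{3} = -2 + \frac{\left(-17\right) \frac{1}{5}}{3} = -2 + \frac{1}{3} \left(- \frac{17}{5}\right) = -2 - \frac{17}{15} = - \frac{47}{15} \approx -3.1333$)
$Z{\left(v,A \right)} = 3 + \frac{1 + v}{- \frac{47}{15} + A}$ ($Z{\left(v,A \right)} = 3 + \frac{v - -1}{A - \frac{47}{15}} = 3 + \frac{v + 1}{- \frac{47}{15} + A} = 3 + \frac{1 + v}{- \frac{47}{15} + A}$)
$\frac{Z{\left(-2,0 \right)}}{-216} + \frac{66}{-444} = \frac{3 \frac{1}{-47 + 15 \cdot 0} \left(-42 + 5 \left(-2\right) + 15 \cdot 0\right)}{-216} + \frac{66}{-444} = \frac{3 \left(-42 - 10 + 0\right)}{-47 + 0} \left(- \frac{1}{216}\right) + 66 \left(- \frac{1}{444}\right) = 3 \frac{1}{-47} \left(-52\right) \left(- \frac{1}{216}\right) - \frac{11}{74} = 3 \left(- \frac{1}{47}\right) \left(-52\right) \left(- \frac{1}{216}\right) - \frac{11}{74} = \frac{156}{47} \left(- \frac{1}{216}\right) - \frac{11}{74} = - \frac{13}{846} - \frac{11}{74} = - \frac{2567}{15651}$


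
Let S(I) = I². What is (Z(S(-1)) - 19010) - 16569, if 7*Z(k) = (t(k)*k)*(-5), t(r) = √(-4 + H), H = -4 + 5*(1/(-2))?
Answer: -35579 - 5*I*√42/14 ≈ -35579.0 - 2.3145*I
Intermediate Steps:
H = -13/2 (H = -4 + 5*(1*(-½)) = -4 + 5*(-½) = -4 - 5/2 = -13/2 ≈ -6.5000)
t(r) = I*√42/2 (t(r) = √(-4 - 13/2) = √(-21/2) = I*√42/2)
Z(k) = -5*I*k*√42/14 (Z(k) = (((I*√42/2)*k)*(-5))/7 = ((I*k*√42/2)*(-5))/7 = (-5*I*k*√42/2)/7 = -5*I*k*√42/14)
(Z(S(-1)) - 19010) - 16569 = (-5/14*I*(-1)²*√42 - 19010) - 16569 = (-5/14*I*1*√42 - 19010) - 16569 = (-5*I*√42/14 - 19010) - 16569 = (-19010 - 5*I*√42/14) - 16569 = -35579 - 5*I*√42/14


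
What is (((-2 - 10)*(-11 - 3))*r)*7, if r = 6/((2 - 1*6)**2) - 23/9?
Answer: -7693/3 ≈ -2564.3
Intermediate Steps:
r = -157/72 (r = 6/((2 - 6)**2) - 23*1/9 = 6/((-4)**2) - 23/9 = 6/16 - 23/9 = 6*(1/16) - 23/9 = 3/8 - 23/9 = -157/72 ≈ -2.1806)
(((-2 - 10)*(-11 - 3))*r)*7 = (((-2 - 10)*(-11 - 3))*(-157/72))*7 = (-12*(-14)*(-157/72))*7 = (168*(-157/72))*7 = -1099/3*7 = -7693/3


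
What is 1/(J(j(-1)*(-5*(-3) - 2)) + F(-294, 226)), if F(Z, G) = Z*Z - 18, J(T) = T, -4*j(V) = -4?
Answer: 1/86431 ≈ 1.1570e-5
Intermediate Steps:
j(V) = 1 (j(V) = -1/4*(-4) = 1)
F(Z, G) = -18 + Z**2 (F(Z, G) = Z**2 - 18 = -18 + Z**2)
1/(J(j(-1)*(-5*(-3) - 2)) + F(-294, 226)) = 1/(1*(-5*(-3) - 2) + (-18 + (-294)**2)) = 1/(1*(15 - 2) + (-18 + 86436)) = 1/(1*13 + 86418) = 1/(13 + 86418) = 1/86431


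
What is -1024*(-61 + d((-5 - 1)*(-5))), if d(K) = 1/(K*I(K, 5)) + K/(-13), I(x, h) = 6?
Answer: 37920512/585 ≈ 64821.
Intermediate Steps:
d(K) = -K/13 + 1/(6*K) (d(K) = 1/(K*6) + K/(-13) = (1/6)/K + K*(-1/13) = 1/(6*K) - K/13 = -K/13 + 1/(6*K))
-1024*(-61 + d((-5 - 1)*(-5))) = -1024*(-61 + (-(-5 - 1)*(-5)/13 + 1/(6*(((-5 - 1)*(-5)))))) = -1024*(-61 + (-(-6)*(-5)/13 + 1/(6*((-6*(-5)))))) = -1024*(-61 + (-1/13*30 + (1/6)/30)) = -1024*(-61 + (-30/13 + (1/6)*(1/30))) = -1024*(-61 + (-30/13 + 1/180)) = -1024*(-61 - 5387/2340) = -1024*(-148127/2340) = 37920512/585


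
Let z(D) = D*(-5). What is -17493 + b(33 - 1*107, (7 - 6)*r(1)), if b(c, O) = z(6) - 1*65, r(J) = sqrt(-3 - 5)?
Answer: -17588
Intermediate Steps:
z(D) = -5*D
r(J) = 2*I*sqrt(2) (r(J) = sqrt(-8) = 2*I*sqrt(2))
b(c, O) = -95 (b(c, O) = -5*6 - 1*65 = -30 - 65 = -95)
-17493 + b(33 - 1*107, (7 - 6)*r(1)) = -17493 - 95 = -17588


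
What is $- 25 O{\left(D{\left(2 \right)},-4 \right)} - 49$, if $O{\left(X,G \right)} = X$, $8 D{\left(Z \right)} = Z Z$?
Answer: $- \frac{123}{2} \approx -61.5$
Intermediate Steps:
$D{\left(Z \right)} = \frac{Z^{2}}{8}$ ($D{\left(Z \right)} = \frac{Z Z}{8} = \frac{Z^{2}}{8}$)
$- 25 O{\left(D{\left(2 \right)},-4 \right)} - 49 = - 25 \frac{2^{2}}{8} - 49 = - 25 \cdot \frac{1}{8} \cdot 4 - 49 = \left(-25\right) \frac{1}{2} - 49 = - \frac{25}{2} - 49 = - \frac{123}{2}$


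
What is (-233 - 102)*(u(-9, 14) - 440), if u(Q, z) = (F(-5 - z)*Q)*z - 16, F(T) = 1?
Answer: 194970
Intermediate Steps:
u(Q, z) = -16 + Q*z (u(Q, z) = (1*Q)*z - 16 = Q*z - 16 = -16 + Q*z)
(-233 - 102)*(u(-9, 14) - 440) = (-233 - 102)*((-16 - 9*14) - 440) = -335*((-16 - 126) - 440) = -335*(-142 - 440) = -335*(-582) = 194970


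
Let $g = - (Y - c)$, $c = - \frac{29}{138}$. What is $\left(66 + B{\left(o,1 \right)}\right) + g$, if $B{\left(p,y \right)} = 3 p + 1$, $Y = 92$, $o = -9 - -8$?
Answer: $- \frac{3893}{138} \approx -28.21$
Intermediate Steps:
$o = -1$ ($o = -9 + 8 = -1$)
$c = - \frac{29}{138}$ ($c = \left(-29\right) \frac{1}{138} = - \frac{29}{138} \approx -0.21014$)
$B{\left(p,y \right)} = 1 + 3 p$
$g = - \frac{12725}{138}$ ($g = - (92 - - \frac{29}{138}) = - (92 + \frac{29}{138}) = \left(-1\right) \frac{12725}{138} = - \frac{12725}{138} \approx -92.21$)
$\left(66 + B{\left(o,1 \right)}\right) + g = \left(66 + \left(1 + 3 \left(-1\right)\right)\right) - \frac{12725}{138} = \left(66 + \left(1 - 3\right)\right) - \frac{12725}{138} = \left(66 - 2\right) - \frac{12725}{138} = 64 - \frac{12725}{138} = - \frac{3893}{138}$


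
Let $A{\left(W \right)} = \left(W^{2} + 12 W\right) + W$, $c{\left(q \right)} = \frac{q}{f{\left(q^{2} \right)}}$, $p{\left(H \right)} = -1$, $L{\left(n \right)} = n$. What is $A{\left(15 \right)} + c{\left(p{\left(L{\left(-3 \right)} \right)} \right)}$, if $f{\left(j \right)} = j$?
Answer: $419$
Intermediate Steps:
$c{\left(q \right)} = \frac{1}{q}$ ($c{\left(q \right)} = \frac{q}{q^{2}} = \frac{1}{q}$)
$A{\left(W \right)} = W^{2} + 13 W$
$A{\left(15 \right)} + c{\left(p{\left(L{\left(-3 \right)} \right)} \right)} = 15 \left(13 + 15\right) + \frac{1}{-1} = 15 \cdot 28 - 1 = 420 - 1 = 419$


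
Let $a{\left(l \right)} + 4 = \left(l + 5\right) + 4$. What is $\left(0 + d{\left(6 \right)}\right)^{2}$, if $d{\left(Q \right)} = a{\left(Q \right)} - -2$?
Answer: $169$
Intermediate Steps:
$a{\left(l \right)} = 5 + l$ ($a{\left(l \right)} = -4 + \left(\left(l + 5\right) + 4\right) = -4 + \left(\left(5 + l\right) + 4\right) = -4 + \left(9 + l\right) = 5 + l$)
$d{\left(Q \right)} = 7 + Q$ ($d{\left(Q \right)} = \left(5 + Q\right) - -2 = \left(5 + Q\right) + 2 = 7 + Q$)
$\left(0 + d{\left(6 \right)}\right)^{2} = \left(0 + \left(7 + 6\right)\right)^{2} = \left(0 + 13\right)^{2} = 13^{2} = 169$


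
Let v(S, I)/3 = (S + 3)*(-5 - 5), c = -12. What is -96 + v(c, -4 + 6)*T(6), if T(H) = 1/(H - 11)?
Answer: -150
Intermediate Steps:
T(H) = 1/(-11 + H)
v(S, I) = -90 - 30*S (v(S, I) = 3*((S + 3)*(-5 - 5)) = 3*((3 + S)*(-10)) = 3*(-30 - 10*S) = -90 - 30*S)
-96 + v(c, -4 + 6)*T(6) = -96 + (-90 - 30*(-12))/(-11 + 6) = -96 + (-90 + 360)/(-5) = -96 + 270*(-⅕) = -96 - 54 = -150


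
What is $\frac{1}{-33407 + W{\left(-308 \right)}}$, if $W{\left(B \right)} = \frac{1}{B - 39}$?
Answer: $- \frac{347}{11592230} \approx -2.9934 \cdot 10^{-5}$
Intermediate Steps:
$W{\left(B \right)} = \frac{1}{-39 + B}$
$\frac{1}{-33407 + W{\left(-308 \right)}} = \frac{1}{-33407 + \frac{1}{-39 - 308}} = \frac{1}{-33407 + \frac{1}{-347}} = \frac{1}{-33407 - \frac{1}{347}} = \frac{1}{- \frac{11592230}{347}} = - \frac{347}{11592230}$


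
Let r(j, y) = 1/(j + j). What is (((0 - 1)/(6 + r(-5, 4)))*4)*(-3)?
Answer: 120/59 ≈ 2.0339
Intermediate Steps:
r(j, y) = 1/(2*j)
(((0 - 1)/(6 + r(-5, 4)))*4)*(-3) = (((0 - 1)/(6 + (1/2)/(-5)))*4)*(-3) = (-1/(6 + (1/2)*(-1/5))*4)*(-3) = (-1/(6 - 1/10)*4)*(-3) = (-1/59/10*4)*(-3) = (-1*10/59*4)*(-3) = -10/59*4*(-3) = -40/59*(-3) = 120/59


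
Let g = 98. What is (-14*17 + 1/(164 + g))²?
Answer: 3888146025/68644 ≈ 56642.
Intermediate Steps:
(-14*17 + 1/(164 + g))² = (-14*17 + 1/(164 + 98))² = (-238 + 1/262)² = (-62355/262)² = 3888146025/68644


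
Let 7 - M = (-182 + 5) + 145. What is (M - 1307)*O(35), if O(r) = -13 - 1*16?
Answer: 36772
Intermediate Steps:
M = 39 (M = 7 - ((-182 + 5) + 145) = 7 - (-177 + 145) = 7 - 1*(-32) = 7 + 32 = 39)
O(r) = -29 (O(r) = -13 - 16 = -29)
(M - 1307)*O(35) = (39 - 1307)*(-29) = -1268*(-29) = 36772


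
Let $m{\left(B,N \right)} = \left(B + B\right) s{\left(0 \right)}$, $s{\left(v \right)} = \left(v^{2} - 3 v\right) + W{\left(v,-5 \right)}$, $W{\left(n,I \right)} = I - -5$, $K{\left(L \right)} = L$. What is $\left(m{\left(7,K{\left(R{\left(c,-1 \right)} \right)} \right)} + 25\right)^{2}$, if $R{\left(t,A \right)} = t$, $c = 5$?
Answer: $625$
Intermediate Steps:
$W{\left(n,I \right)} = 5 + I$ ($W{\left(n,I \right)} = I + 5 = 5 + I$)
$s{\left(v \right)} = v^{2} - 3 v$ ($s{\left(v \right)} = \left(v^{2} - 3 v\right) + \left(5 - 5\right) = \left(v^{2} - 3 v\right) + 0 = v^{2} - 3 v$)
$m{\left(B,N \right)} = 0$ ($m{\left(B,N \right)} = \left(B + B\right) 0 \left(-3 + 0\right) = 2 B 0 \left(-3\right) = 2 B 0 = 0$)
$\left(m{\left(7,K{\left(R{\left(c,-1 \right)} \right)} \right)} + 25\right)^{2} = \left(0 + 25\right)^{2} = 25^{2} = 625$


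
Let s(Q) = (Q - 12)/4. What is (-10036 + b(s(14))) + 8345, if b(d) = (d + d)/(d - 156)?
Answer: -525903/311 ≈ -1691.0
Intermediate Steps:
s(Q) = -3 + Q/4 (s(Q) = (-12 + Q)*(1/4) = -3 + Q/4)
b(d) = 2*d/(-156 + d) (b(d) = (2*d)/(-156 + d) = 2*d/(-156 + d))
(-10036 + b(s(14))) + 8345 = (-10036 + 2*(-3 + (1/4)*14)/(-156 + (-3 + (1/4)*14))) + 8345 = (-10036 + 2*(-3 + 7/2)/(-156 + (-3 + 7/2))) + 8345 = (-10036 + 2*(1/2)/(-156 + 1/2)) + 8345 = (-10036 + 2*(1/2)/(-311/2)) + 8345 = (-10036 + 2*(1/2)*(-2/311)) + 8345 = (-10036 - 2/311) + 8345 = -3121198/311 + 8345 = -525903/311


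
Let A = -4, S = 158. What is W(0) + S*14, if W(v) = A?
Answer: 2208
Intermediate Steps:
W(v) = -4
W(0) + S*14 = -4 + 158*14 = -4 + 2212 = 2208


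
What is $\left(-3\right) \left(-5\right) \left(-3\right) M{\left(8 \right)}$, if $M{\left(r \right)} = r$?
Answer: $-360$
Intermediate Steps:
$\left(-3\right) \left(-5\right) \left(-3\right) M{\left(8 \right)} = \left(-3\right) \left(-5\right) \left(-3\right) 8 = 15 \left(-3\right) 8 = \left(-45\right) 8 = -360$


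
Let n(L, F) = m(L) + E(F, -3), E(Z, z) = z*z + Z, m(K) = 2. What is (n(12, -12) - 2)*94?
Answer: -282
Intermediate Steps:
E(Z, z) = Z + z**2 (E(Z, z) = z**2 + Z = Z + z**2)
n(L, F) = 11 + F (n(L, F) = 2 + (F + (-3)**2) = 2 + (F + 9) = 2 + (9 + F) = 11 + F)
(n(12, -12) - 2)*94 = ((11 - 12) - 2)*94 = (-1 - 2)*94 = -3*94 = -282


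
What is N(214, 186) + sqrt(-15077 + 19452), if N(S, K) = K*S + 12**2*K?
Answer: 66588 + 25*sqrt(7) ≈ 66654.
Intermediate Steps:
N(S, K) = 144*K + K*S (N(S, K) = K*S + 144*K = 144*K + K*S)
N(214, 186) + sqrt(-15077 + 19452) = 186*(144 + 214) + sqrt(-15077 + 19452) = 186*358 + sqrt(4375) = 66588 + 25*sqrt(7)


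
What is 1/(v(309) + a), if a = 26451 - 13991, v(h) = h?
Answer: 1/12769 ≈ 7.8315e-5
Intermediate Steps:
a = 12460
1/(v(309) + a) = 1/(309 + 12460) = 1/12769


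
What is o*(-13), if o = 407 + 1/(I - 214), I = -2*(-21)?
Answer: -910039/172 ≈ -5290.9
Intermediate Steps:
I = 42
o = 70003/172 (o = 407 + 1/(42 - 214) = 407 + 1/(-172) = 407 - 1/172 = 70003/172 ≈ 406.99)
o*(-13) = (70003/172)*(-13) = -910039/172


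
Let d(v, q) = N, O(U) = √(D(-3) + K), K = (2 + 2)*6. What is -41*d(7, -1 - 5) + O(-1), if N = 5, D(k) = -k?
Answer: -205 + 3*√3 ≈ -199.80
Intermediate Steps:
K = 24 (K = 4*6 = 24)
O(U) = 3*√3 (O(U) = √(-1*(-3) + 24) = √(3 + 24) = √27 = 3*√3)
d(v, q) = 5
-41*d(7, -1 - 5) + O(-1) = -41*5 + 3*√3 = -205 + 3*√3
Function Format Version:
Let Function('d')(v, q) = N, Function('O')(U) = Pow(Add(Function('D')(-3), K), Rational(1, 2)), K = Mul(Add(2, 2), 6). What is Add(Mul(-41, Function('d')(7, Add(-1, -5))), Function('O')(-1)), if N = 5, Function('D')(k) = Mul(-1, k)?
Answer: Add(-205, Mul(3, Pow(3, Rational(1, 2)))) ≈ -199.80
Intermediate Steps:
K = 24 (K = Mul(4, 6) = 24)
Function('O')(U) = Mul(3, Pow(3, Rational(1, 2))) (Function('O')(U) = Pow(Add(Mul(-1, -3), 24), Rational(1, 2)) = Pow(Add(3, 24), Rational(1, 2)) = Pow(27, Rational(1, 2)) = Mul(3, Pow(3, Rational(1, 2))))
Function('d')(v, q) = 5
Add(Mul(-41, Function('d')(7, Add(-1, -5))), Function('O')(-1)) = Add(Mul(-41, 5), Mul(3, Pow(3, Rational(1, 2)))) = Add(-205, Mul(3, Pow(3, Rational(1, 2))))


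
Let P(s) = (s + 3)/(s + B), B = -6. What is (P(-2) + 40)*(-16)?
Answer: -638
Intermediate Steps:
P(s) = (3 + s)/(-6 + s) (P(s) = (s + 3)/(s - 6) = (3 + s)/(-6 + s))
(P(-2) + 40)*(-16) = ((3 - 2)/(-6 - 2) + 40)*(-16) = (1/(-8) + 40)*(-16) = (-1/8*1 + 40)*(-16) = (-1/8 + 40)*(-16) = (319/8)*(-16) = -638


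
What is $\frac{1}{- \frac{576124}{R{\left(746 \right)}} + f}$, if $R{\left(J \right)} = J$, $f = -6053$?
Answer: $- \frac{373}{2545831} \approx -0.00014651$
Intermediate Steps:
$\frac{1}{- \frac{576124}{R{\left(746 \right)}} + f} = \frac{1}{- \frac{576124}{746} - 6053} = \frac{1}{\left(-576124\right) \frac{1}{746} - 6053} = \frac{1}{- \frac{288062}{373} - 6053} = \frac{1}{- \frac{2545831}{373}} = - \frac{373}{2545831}$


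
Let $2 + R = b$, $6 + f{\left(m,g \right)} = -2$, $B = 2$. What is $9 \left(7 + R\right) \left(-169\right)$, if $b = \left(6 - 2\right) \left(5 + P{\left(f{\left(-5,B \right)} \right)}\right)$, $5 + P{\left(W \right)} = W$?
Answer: $41067$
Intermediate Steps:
$f{\left(m,g \right)} = -8$ ($f{\left(m,g \right)} = -6 - 2 = -8$)
$P{\left(W \right)} = -5 + W$
$b = -32$ ($b = \left(6 - 2\right) \left(5 - 13\right) = 4 \left(5 - 13\right) = 4 \left(-8\right) = -32$)
$R = -34$ ($R = -2 - 32 = -34$)
$9 \left(7 + R\right) \left(-169\right) = 9 \left(7 - 34\right) \left(-169\right) = 9 \left(-27\right) \left(-169\right) = \left(-243\right) \left(-169\right) = 41067$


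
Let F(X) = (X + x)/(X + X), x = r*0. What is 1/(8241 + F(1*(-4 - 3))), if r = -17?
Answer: 2/16483 ≈ 0.00012134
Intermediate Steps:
x = 0 (x = -17*0 = 0)
F(X) = ½ (F(X) = (X + 0)/(X + X) = X/((2*X)) = X*(1/(2*X)) = ½)
1/(8241 + F(1*(-4 - 3))) = 1/(8241 + ½) = 1/(16483/2) = 2/16483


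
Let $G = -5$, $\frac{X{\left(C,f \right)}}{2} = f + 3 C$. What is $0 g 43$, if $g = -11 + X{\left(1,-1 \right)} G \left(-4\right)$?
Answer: $0$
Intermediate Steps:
$X{\left(C,f \right)} = 2 f + 6 C$ ($X{\left(C,f \right)} = 2 \left(f + 3 C\right) = 2 f + 6 C$)
$g = 69$ ($g = -11 + \left(2 \left(-1\right) + 6 \cdot 1\right) \left(-5\right) \left(-4\right) = -11 + \left(-2 + 6\right) \left(-5\right) \left(-4\right) = -11 + 4 \left(-5\right) \left(-4\right) = -11 - -80 = -11 + 80 = 69$)
$0 g 43 = 0 \cdot 69 \cdot 43 = 0 \cdot 43 = 0$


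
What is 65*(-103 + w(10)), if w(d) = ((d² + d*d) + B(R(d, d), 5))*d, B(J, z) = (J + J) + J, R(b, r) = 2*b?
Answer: 162305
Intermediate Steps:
B(J, z) = 3*J (B(J, z) = 2*J + J = 3*J)
w(d) = d*(2*d² + 6*d) (w(d) = ((d² + d*d) + 3*(2*d))*d = ((d² + d²) + 6*d)*d = (2*d² + 6*d)*d = d*(2*d² + 6*d))
65*(-103 + w(10)) = 65*(-103 + 2*10²*(3 + 10)) = 65*(-103 + 2*100*13) = 65*(-103 + 2600) = 65*2497 = 162305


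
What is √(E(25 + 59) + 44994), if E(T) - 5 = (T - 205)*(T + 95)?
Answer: 2*√5835 ≈ 152.77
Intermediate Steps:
E(T) = 5 + (-205 + T)*(95 + T) (E(T) = 5 + (T - 205)*(T + 95) = 5 + (-205 + T)*(95 + T))
√(E(25 + 59) + 44994) = √((-19470 + (25 + 59)² - 110*(25 + 59)) + 44994) = √((-19470 + 84² - 110*84) + 44994) = √((-19470 + 7056 - 9240) + 44994) = √(-21654 + 44994) = √23340 = 2*√5835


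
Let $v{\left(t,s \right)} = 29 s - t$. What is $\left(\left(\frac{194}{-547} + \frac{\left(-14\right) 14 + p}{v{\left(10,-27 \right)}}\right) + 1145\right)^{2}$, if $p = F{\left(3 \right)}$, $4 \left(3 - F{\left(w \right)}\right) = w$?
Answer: $\frac{3946101745511589169}{3010516487056} \approx 1.3108 \cdot 10^{6}$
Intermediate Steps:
$F{\left(w \right)} = 3 - \frac{w}{4}$
$p = \frac{9}{4}$ ($p = 3 - \frac{3}{4} = \frac{9}{4} \approx 2.25$)
$v{\left(t,s \right)} = - t + 29 s$
$\left(\left(\frac{194}{-547} + \frac{\left(-14\right) 14 + p}{v{\left(10,-27 \right)}}\right) + 1145\right)^{2} = \left(\left(\frac{194}{-547} + \frac{\left(-14\right) 14 + \frac{9}{4}}{\left(-1\right) 10 + 29 \left(-27\right)}\right) + 1145\right)^{2} = \left(\left(194 \left(- \frac{1}{547}\right) + \frac{-196 + \frac{9}{4}}{-10 - 783}\right) + 1145\right)^{2} = \left(\left(- \frac{194}{547} - \frac{775}{4 \left(-793\right)}\right) + 1145\right)^{2} = \left(\left(- \frac{194}{547} - - \frac{775}{3172}\right) + 1145\right)^{2} = \left(\left(- \frac{194}{547} + \frac{775}{3172}\right) + 1145\right)^{2} = \left(- \frac{191443}{1735084} + 1145\right)^{2} = \left(\frac{1986479737}{1735084}\right)^{2} = \frac{3946101745511589169}{3010516487056}$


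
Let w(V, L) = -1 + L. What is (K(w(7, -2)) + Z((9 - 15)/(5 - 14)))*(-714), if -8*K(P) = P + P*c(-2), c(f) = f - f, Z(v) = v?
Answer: -2975/4 ≈ -743.75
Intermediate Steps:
c(f) = 0
K(P) = -P/8 (K(P) = -(P + P*0)/8 = -(P + 0)/8 = -P/8)
(K(w(7, -2)) + Z((9 - 15)/(5 - 14)))*(-714) = (-(-1 - 2)/8 + (9 - 15)/(5 - 14))*(-714) = (-⅛*(-3) - 6/(-9))*(-714) = (3/8 - 6*(-⅑))*(-714) = (3/8 + ⅔)*(-714) = (25/24)*(-714) = -2975/4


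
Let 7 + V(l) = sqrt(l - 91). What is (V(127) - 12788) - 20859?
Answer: -33648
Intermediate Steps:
V(l) = -7 + sqrt(-91 + l) (V(l) = -7 + sqrt(l - 91) = -7 + sqrt(-91 + l))
(V(127) - 12788) - 20859 = ((-7 + sqrt(-91 + 127)) - 12788) - 20859 = ((-7 + sqrt(36)) - 12788) - 20859 = ((-7 + 6) - 12788) - 20859 = (-1 - 12788) - 20859 = -12789 - 20859 = -33648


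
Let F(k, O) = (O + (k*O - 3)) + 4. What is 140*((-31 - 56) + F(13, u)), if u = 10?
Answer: 7560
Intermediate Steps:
F(k, O) = 1 + O + O*k (F(k, O) = (O + (O*k - 3)) + 4 = (O + (-3 + O*k)) + 4 = (-3 + O + O*k) + 4 = 1 + O + O*k)
140*((-31 - 56) + F(13, u)) = 140*((-31 - 56) + (1 + 10 + 10*13)) = 140*(-87 + (1 + 10 + 130)) = 140*(-87 + 141) = 140*54 = 7560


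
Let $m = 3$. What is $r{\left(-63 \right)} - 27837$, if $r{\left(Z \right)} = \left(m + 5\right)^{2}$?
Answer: $-27773$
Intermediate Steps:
$r{\left(Z \right)} = 64$ ($r{\left(Z \right)} = \left(3 + 5\right)^{2} = 8^{2} = 64$)
$r{\left(-63 \right)} - 27837 = 64 - 27837 = -27773$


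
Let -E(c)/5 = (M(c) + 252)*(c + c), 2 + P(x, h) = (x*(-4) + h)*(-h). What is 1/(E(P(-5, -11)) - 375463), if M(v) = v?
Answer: -1/713993 ≈ -1.4006e-6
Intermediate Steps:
P(x, h) = -2 - h*(h - 4*x) (P(x, h) = -2 + (x*(-4) + h)*(-h) = -2 + (-4*x + h)*(-h) = -2 + (h - 4*x)*(-h) = -2 - h*(h - 4*x))
E(c) = -10*c*(252 + c) (E(c) = -5*(c + 252)*(c + c) = -5*(252 + c)*2*c = -10*c*(252 + c))
1/(E(P(-5, -11)) - 375463) = 1/(-10*(-2 - 1*(-11)² + 4*(-11)*(-5))*(252 + (-2 - 1*(-11)² + 4*(-11)*(-5))) - 375463) = 1/(-10*(-2 - 1*121 + 220)*(252 + (-2 - 1*121 + 220)) - 375463) = 1/(-10*(-2 - 121 + 220)*(252 + (-2 - 121 + 220)) - 375463) = 1/(-10*97*(252 + 97) - 375463) = 1/(-10*97*349 - 375463) = 1/(-338530 - 375463) = 1/(-713993) = -1/713993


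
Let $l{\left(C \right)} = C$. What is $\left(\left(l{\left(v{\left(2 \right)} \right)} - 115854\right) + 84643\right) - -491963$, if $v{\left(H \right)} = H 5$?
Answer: $460762$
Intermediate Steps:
$v{\left(H \right)} = 5 H$
$\left(\left(l{\left(v{\left(2 \right)} \right)} - 115854\right) + 84643\right) - -491963 = \left(\left(5 \cdot 2 - 115854\right) + 84643\right) - -491963 = \left(\left(10 - 115854\right) + 84643\right) + 491963 = \left(-115844 + 84643\right) + 491963 = -31201 + 491963 = 460762$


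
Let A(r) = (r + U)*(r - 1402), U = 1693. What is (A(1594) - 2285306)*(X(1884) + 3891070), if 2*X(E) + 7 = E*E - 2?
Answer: -9372366939287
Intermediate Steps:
A(r) = (-1402 + r)*(1693 + r) (A(r) = (r + 1693)*(r - 1402) = (1693 + r)*(-1402 + r) = (-1402 + r)*(1693 + r))
X(E) = -9/2 + E²/2 (X(E) = -7/2 + (E*E - 2)/2 = -7/2 + (E² - 2)/2 = -7/2 + (-2 + E²)/2 = -7/2 + (-1 + E²/2) = -9/2 + E²/2)
(A(1594) - 2285306)*(X(1884) + 3891070) = ((-2373586 + 1594² + 291*1594) - 2285306)*((-9/2 + (½)*1884²) + 3891070) = ((-2373586 + 2540836 + 463854) - 2285306)*((-9/2 + (½)*3549456) + 3891070) = (631104 - 2285306)*((-9/2 + 1774728) + 3891070) = -1654202*(3549447/2 + 3891070) = -1654202*11331587/2 = -9372366939287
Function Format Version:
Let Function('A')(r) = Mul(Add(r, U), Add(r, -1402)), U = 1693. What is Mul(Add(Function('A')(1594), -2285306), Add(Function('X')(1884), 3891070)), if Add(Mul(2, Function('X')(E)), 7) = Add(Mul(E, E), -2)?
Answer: -9372366939287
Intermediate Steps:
Function('A')(r) = Mul(Add(-1402, r), Add(1693, r)) (Function('A')(r) = Mul(Add(r, 1693), Add(r, -1402)) = Mul(Add(1693, r), Add(-1402, r)) = Mul(Add(-1402, r), Add(1693, r)))
Function('X')(E) = Add(Rational(-9, 2), Mul(Rational(1, 2), Pow(E, 2))) (Function('X')(E) = Add(Rational(-7, 2), Mul(Rational(1, 2), Add(Mul(E, E), -2))) = Add(Rational(-7, 2), Mul(Rational(1, 2), Add(Pow(E, 2), -2))) = Add(Rational(-7, 2), Mul(Rational(1, 2), Add(-2, Pow(E, 2)))) = Add(Rational(-7, 2), Add(-1, Mul(Rational(1, 2), Pow(E, 2)))) = Add(Rational(-9, 2), Mul(Rational(1, 2), Pow(E, 2))))
Mul(Add(Function('A')(1594), -2285306), Add(Function('X')(1884), 3891070)) = Mul(Add(Add(-2373586, Pow(1594, 2), Mul(291, 1594)), -2285306), Add(Add(Rational(-9, 2), Mul(Rational(1, 2), Pow(1884, 2))), 3891070)) = Mul(Add(Add(-2373586, 2540836, 463854), -2285306), Add(Add(Rational(-9, 2), Mul(Rational(1, 2), 3549456)), 3891070)) = Mul(Add(631104, -2285306), Add(Add(Rational(-9, 2), 1774728), 3891070)) = Mul(-1654202, Add(Rational(3549447, 2), 3891070)) = Mul(-1654202, Rational(11331587, 2)) = -9372366939287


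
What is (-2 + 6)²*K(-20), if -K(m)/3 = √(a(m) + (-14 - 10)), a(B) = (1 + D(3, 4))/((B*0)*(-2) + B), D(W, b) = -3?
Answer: -24*I*√2390/5 ≈ -234.66*I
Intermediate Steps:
a(B) = -2/B (a(B) = (1 - 3)/((B*0)*(-2) + B) = -2/(0*(-2) + B) = -2/(0 + B) = -2/B)
K(m) = -3*√(-24 - 2/m) (K(m) = -3*√(-2/m + (-14 - 10)) = -3*√(-2/m - 24) = -3*√(-24 - 2/m))
(-2 + 6)²*K(-20) = (-2 + 6)²*(-3*√(-24 - 2/(-20))) = 4²*(-3*√(-24 - 2*(-1/20))) = 16*(-3*√(-24 + ⅒)) = 16*(-3*I*√2390/10) = -24*I*√2390/5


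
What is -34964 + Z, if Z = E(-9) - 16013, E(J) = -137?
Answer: -51114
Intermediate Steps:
Z = -16150 (Z = -137 - 16013 = -16150)
-34964 + Z = -34964 - 16150 = -51114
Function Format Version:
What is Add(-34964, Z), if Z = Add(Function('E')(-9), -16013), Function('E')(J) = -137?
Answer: -51114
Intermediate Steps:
Z = -16150 (Z = Add(-137, -16013) = -16150)
Add(-34964, Z) = Add(-34964, -16150) = -51114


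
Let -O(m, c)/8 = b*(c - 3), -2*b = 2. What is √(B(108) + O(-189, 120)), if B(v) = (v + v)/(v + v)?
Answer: √937 ≈ 30.610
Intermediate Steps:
b = -1 (b = -½*2 = -1)
B(v) = 1 (B(v) = (2*v)/((2*v)) = (2*v)*(1/(2*v)) = 1)
O(m, c) = -24 + 8*c (O(m, c) = -(-8)*(c - 3) = -(-8)*(-3 + c) = -8*(3 - c) = -24 + 8*c)
√(B(108) + O(-189, 120)) = √(1 + (-24 + 8*120)) = √(1 + (-24 + 960)) = √(1 + 936) = √937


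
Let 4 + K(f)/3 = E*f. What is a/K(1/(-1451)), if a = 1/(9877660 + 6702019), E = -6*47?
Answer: -1451/274658962314 ≈ -5.2829e-9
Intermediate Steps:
E = -282
a = 1/16579679 ≈ 6.0315e-8
K(f) = -12 - 846*f (K(f) = -12 + 3*(-282*f) = -12 - 846*f)
a/K(1/(-1451)) = 1/(16579679*(-12 - 846/(-1451))) = 1/(16579679*(-12 - 846*(-1/1451))) = 1/(16579679*(-12 + 846/1451)) = 1/(16579679*(-16566/1451)) = (1/16579679)*(-1451/16566) = -1451/274658962314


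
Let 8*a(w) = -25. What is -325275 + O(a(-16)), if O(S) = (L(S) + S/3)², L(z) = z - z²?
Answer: -11983781975/36864 ≈ -3.2508e+5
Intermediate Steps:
a(w) = -25/8 (a(w) = (⅛)*(-25) = -25/8)
O(S) = (S/3 + S*(1 - S))² (O(S) = (S*(1 - S) + S/3)² = (S/3 + S*(1 - S))²)
-325275 + O(a(-16)) = -325275 + (-25/8)²*(-4 + 3*(-25/8))²/9 = -325275 + (⅑)*(625/64)*(-4 - 75/8)² = -325275 + (⅑)*(625/64)*(-107/8)² = -325275 + (⅑)*(625/64)*(11449/64) = -325275 + 7155625/36864 = -11983781975/36864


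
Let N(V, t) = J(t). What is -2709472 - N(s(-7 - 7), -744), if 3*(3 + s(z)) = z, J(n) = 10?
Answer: -2709482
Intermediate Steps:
s(z) = -3 + z/3
N(V, t) = 10
-2709472 - N(s(-7 - 7), -744) = -2709472 - 1*10 = -2709472 - 10 = -2709482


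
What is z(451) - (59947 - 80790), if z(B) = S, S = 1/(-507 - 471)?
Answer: 20384453/978 ≈ 20843.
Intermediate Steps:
S = -1/978 (S = 1/(-978) = -1/978 ≈ -0.0010225)
z(B) = -1/978
z(451) - (59947 - 80790) = -1/978 - (59947 - 80790) = -1/978 - 1*(-20843) = -1/978 + 20843 = 20384453/978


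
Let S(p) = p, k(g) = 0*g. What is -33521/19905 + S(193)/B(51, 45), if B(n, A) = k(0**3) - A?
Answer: -356674/59715 ≈ -5.9729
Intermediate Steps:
k(g) = 0
B(n, A) = -A (B(n, A) = 0 - A = -A)
-33521/19905 + S(193)/B(51, 45) = -33521/19905 + 193/((-1*45)) = -33521*1/19905 + 193/(-45) = -33521/19905 + 193*(-1/45) = -33521/19905 - 193/45 = -356674/59715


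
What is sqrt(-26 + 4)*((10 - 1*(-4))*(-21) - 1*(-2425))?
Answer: 2131*I*sqrt(22) ≈ 9995.3*I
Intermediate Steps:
sqrt(-26 + 4)*((10 - 1*(-4))*(-21) - 1*(-2425)) = sqrt(-22)*((10 + 4)*(-21) + 2425) = (I*sqrt(22))*(14*(-21) + 2425) = (I*sqrt(22))*(-294 + 2425) = (I*sqrt(22))*2131 = 2131*I*sqrt(22)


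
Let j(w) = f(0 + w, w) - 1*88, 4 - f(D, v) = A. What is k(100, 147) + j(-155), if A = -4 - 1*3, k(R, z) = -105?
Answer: -182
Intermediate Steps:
A = -7 (A = -4 - 3 = -7)
f(D, v) = 11 (f(D, v) = 4 - 1*(-7) = 4 + 7 = 11)
j(w) = -77 (j(w) = 11 - 1*88 = 11 - 88 = -77)
k(100, 147) + j(-155) = -105 - 77 = -182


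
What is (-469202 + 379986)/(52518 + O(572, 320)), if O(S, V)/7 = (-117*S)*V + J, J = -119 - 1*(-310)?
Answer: 89216/149855905 ≈ 0.00059535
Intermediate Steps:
J = 191 (J = -119 + 310 = 191)
O(S, V) = 1337 - 819*S*V (O(S, V) = 7*((-117*S)*V + 191) = 7*(-117*S*V + 191) = 7*(191 - 117*S*V) = 1337 - 819*S*V)
(-469202 + 379986)/(52518 + O(572, 320)) = (-469202 + 379986)/(52518 + (1337 - 819*572*320)) = -89216/(52518 + (1337 - 149909760)) = -89216/(52518 - 149908423) = -89216/(-149855905) = -89216*(-1/149855905) = 89216/149855905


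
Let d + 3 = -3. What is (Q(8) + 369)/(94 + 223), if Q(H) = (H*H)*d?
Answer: -15/317 ≈ -0.047319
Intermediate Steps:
d = -6 (d = -3 - 3 = -6)
Q(H) = -6*H² (Q(H) = (H*H)*(-6) = H²*(-6) = -6*H²)
(Q(8) + 369)/(94 + 223) = (-6*8² + 369)/(94 + 223) = (-6*64 + 369)/317 = (-384 + 369)*(1/317) = -15*1/317 = -15/317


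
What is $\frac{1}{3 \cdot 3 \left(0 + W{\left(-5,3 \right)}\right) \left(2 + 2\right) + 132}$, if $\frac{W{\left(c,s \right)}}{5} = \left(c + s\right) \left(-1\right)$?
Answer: $\frac{1}{492} \approx 0.0020325$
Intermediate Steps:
$W{\left(c,s \right)} = - 5 c - 5 s$ ($W{\left(c,s \right)} = 5 \left(c + s\right) \left(-1\right) = 5 \left(- c - s\right) = - 5 c - 5 s$)
$\frac{1}{3 \cdot 3 \left(0 + W{\left(-5,3 \right)}\right) \left(2 + 2\right) + 132} = \frac{1}{3 \cdot 3 \left(0 - -10\right) \left(2 + 2\right) + 132} = \frac{1}{9 \left(0 + \left(25 - 15\right)\right) 4 + 132} = \frac{1}{9 \left(0 + 10\right) 4 + 132} = \frac{1}{9 \cdot 10 \cdot 4 + 132} = \frac{1}{9 \cdot 40 + 132} = \frac{1}{360 + 132} = \frac{1}{492}$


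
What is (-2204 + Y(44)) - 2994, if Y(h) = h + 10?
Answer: -5144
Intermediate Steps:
Y(h) = 10 + h
(-2204 + Y(44)) - 2994 = (-2204 + (10 + 44)) - 2994 = (-2204 + 54) - 2994 = -2150 - 2994 = -5144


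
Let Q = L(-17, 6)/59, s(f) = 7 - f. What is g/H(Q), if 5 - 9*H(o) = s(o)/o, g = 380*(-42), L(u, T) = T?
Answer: 861840/377 ≈ 2286.0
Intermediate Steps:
Q = 6/59 ≈ 0.10169
g = -15960
H(o) = 5/9 - (7 - o)/(9*o)
g/H(Q) = -15960*54/(59*(-7 + 6*(6/59))) = -15960*54/(59*(-7 + 36/59)) = -15960/((⅑)*(59/6)*(-377/59)) = -15960/(-377/54) = -15960*(-54/377) = 861840/377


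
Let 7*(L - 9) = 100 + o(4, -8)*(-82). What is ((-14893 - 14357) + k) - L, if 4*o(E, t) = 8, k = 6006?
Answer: -162707/7 ≈ -23244.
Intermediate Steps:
o(E, t) = 2 (o(E, t) = (¼)*8 = 2)
L = -⅐ (L = 9 + (100 + 2*(-82))/7 = 9 + (100 - 164)/7 = 9 + (⅐)*(-64) = 9 - 64/7 = -⅐ ≈ -0.14286)
((-14893 - 14357) + k) - L = ((-14893 - 14357) + 6006) - 1*(-⅐) = (-29250 + 6006) + ⅐ = -23244 + ⅐ = -162707/7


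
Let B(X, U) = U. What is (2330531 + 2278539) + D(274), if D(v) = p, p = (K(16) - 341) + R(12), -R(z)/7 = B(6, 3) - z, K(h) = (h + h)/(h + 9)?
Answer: 115219832/25 ≈ 4.6088e+6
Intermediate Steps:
K(h) = 2*h/(9 + h) (K(h) = (2*h)/(9 + h) = 2*h/(9 + h))
R(z) = -21 + 7*z (R(z) = -7*(3 - z) = -21 + 7*z)
p = -6918/25 (p = (2*16/(9 + 16) - 341) + (-21 + 7*12) = (2*16/25 - 341) + (-21 + 84) = (2*16*(1/25) - 341) + 63 = (32/25 - 341) + 63 = -8493/25 + 63 = -6918/25 ≈ -276.72)
D(v) = -6918/25
(2330531 + 2278539) + D(274) = (2330531 + 2278539) - 6918/25 = 4609070 - 6918/25 = 115219832/25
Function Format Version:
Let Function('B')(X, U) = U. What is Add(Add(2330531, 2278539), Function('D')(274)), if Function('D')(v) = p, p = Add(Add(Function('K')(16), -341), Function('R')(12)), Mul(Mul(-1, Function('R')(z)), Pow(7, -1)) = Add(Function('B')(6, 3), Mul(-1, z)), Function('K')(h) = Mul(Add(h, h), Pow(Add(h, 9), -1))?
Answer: Rational(115219832, 25) ≈ 4.6088e+6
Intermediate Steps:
Function('K')(h) = Mul(2, h, Pow(Add(9, h), -1)) (Function('K')(h) = Mul(Mul(2, h), Pow(Add(9, h), -1)) = Mul(2, h, Pow(Add(9, h), -1)))
Function('R')(z) = Add(-21, Mul(7, z)) (Function('R')(z) = Mul(-7, Add(3, Mul(-1, z))) = Add(-21, Mul(7, z)))
p = Rational(-6918, 25) (p = Add(Add(Mul(2, 16, Pow(Add(9, 16), -1)), -341), Add(-21, Mul(7, 12))) = Add(Add(Mul(2, 16, Pow(25, -1)), -341), Add(-21, 84)) = Add(Add(Mul(2, 16, Rational(1, 25)), -341), 63) = Add(Add(Rational(32, 25), -341), 63) = Add(Rational(-8493, 25), 63) = Rational(-6918, 25) ≈ -276.72)
Function('D')(v) = Rational(-6918, 25)
Add(Add(2330531, 2278539), Function('D')(274)) = Add(Add(2330531, 2278539), Rational(-6918, 25)) = Add(4609070, Rational(-6918, 25)) = Rational(115219832, 25)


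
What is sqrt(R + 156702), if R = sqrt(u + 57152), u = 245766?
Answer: sqrt(156702 + 7*sqrt(6182)) ≈ 396.55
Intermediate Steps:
R = 7*sqrt(6182) (R = sqrt(245766 + 57152) = sqrt(302918) = 7*sqrt(6182) ≈ 550.38)
sqrt(R + 156702) = sqrt(7*sqrt(6182) + 156702) = sqrt(156702 + 7*sqrt(6182))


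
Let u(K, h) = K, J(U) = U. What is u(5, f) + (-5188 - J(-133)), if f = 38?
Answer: -5050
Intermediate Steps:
u(5, f) + (-5188 - J(-133)) = 5 + (-5188 - 1*(-133)) = 5 + (-5188 + 133) = 5 - 5055 = -5050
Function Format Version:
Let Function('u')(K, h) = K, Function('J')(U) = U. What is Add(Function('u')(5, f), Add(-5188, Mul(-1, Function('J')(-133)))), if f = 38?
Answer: -5050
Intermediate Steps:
Add(Function('u')(5, f), Add(-5188, Mul(-1, Function('J')(-133)))) = Add(5, Add(-5188, Mul(-1, -133))) = Add(5, Add(-5188, 133)) = Add(5, -5055) = -5050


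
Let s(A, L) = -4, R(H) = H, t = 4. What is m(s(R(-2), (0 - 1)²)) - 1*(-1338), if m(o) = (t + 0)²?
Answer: 1354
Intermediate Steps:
m(o) = 16 (m(o) = (4 + 0)² = 4² = 16)
m(s(R(-2), (0 - 1)²)) - 1*(-1338) = 16 - 1*(-1338) = 16 + 1338 = 1354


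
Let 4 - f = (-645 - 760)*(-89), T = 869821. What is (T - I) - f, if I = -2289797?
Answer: 3284659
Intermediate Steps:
f = -125041 (f = 4 - (-645 - 760)*(-89) = 4 - (-1405)*(-89) = 4 - 1*125045 = 4 - 125045 = -125041)
(T - I) - f = (869821 - 1*(-2289797)) - 1*(-125041) = (869821 + 2289797) + 125041 = 3159618 + 125041 = 3284659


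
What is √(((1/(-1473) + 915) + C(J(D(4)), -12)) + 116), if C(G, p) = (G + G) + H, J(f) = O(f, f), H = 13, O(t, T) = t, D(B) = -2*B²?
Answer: √2126332947/1473 ≈ 31.305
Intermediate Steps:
J(f) = f
C(G, p) = 13 + 2*G (C(G, p) = (G + G) + 13 = 2*G + 13 = 13 + 2*G)
√(((1/(-1473) + 915) + C(J(D(4)), -12)) + 116) = √(((1/(-1473) + 915) + (13 + 2*(-2*4²))) + 116) = √(((-1/1473 + 915) + (13 + 2*(-2*16))) + 116) = √((1347794/1473 + (13 + 2*(-32))) + 116) = √((1347794/1473 + (13 - 64)) + 116) = √((1347794/1473 - 51) + 116) = √(1272671/1473 + 116) = √(1443539/1473) = √2126332947/1473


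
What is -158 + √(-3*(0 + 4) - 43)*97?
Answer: -158 + 97*I*√55 ≈ -158.0 + 719.37*I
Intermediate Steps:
-158 + √(-3*(0 + 4) - 43)*97 = -158 + √(-3*4 - 43)*97 = -158 + √(-12 - 43)*97 = -158 + √(-55)*97 = -158 + (I*√55)*97 = -158 + 97*I*√55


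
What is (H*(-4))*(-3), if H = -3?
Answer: -36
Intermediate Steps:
(H*(-4))*(-3) = -3*(-4)*(-3) = 12*(-3) = -36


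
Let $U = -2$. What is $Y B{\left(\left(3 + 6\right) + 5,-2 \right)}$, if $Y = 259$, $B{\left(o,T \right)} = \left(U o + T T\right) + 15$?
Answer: $-2331$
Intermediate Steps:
$B{\left(o,T \right)} = 15 + T^{2} - 2 o$ ($B{\left(o,T \right)} = \left(- 2 o + T T\right) + 15 = \left(- 2 o + T^{2}\right) + 15 = \left(T^{2} - 2 o\right) + 15 = 15 + T^{2} - 2 o$)
$Y B{\left(\left(3 + 6\right) + 5,-2 \right)} = 259 \left(15 + \left(-2\right)^{2} - 2 \left(\left(3 + 6\right) + 5\right)\right) = 259 \left(15 + 4 - 2 \left(9 + 5\right)\right) = 259 \left(15 + 4 - 28\right) = 259 \left(-9\right) = -2331$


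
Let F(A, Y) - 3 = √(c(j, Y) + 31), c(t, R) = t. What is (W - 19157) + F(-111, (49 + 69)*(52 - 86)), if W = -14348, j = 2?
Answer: -33502 + √33 ≈ -33496.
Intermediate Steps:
F(A, Y) = 3 + √33 (F(A, Y) = 3 + √(2 + 31) = 3 + √33)
(W - 19157) + F(-111, (49 + 69)*(52 - 86)) = (-14348 - 19157) + (3 + √33) = -33505 + (3 + √33) = -33502 + √33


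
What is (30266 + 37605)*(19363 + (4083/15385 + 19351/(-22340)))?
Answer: 90334591000810747/68740180 ≈ 1.3141e+9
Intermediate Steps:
(30266 + 37605)*(19363 + (4083/15385 + 19351/(-22340))) = 67871*(19363 + (4083*(1/15385) + 19351*(-1/22340))) = 67871*(19363 + (4083/15385 - 19351/22340)) = 67871*(19363 - 41300183/68740180) = 67871*(1330974805157/68740180) = 90334591000810747/68740180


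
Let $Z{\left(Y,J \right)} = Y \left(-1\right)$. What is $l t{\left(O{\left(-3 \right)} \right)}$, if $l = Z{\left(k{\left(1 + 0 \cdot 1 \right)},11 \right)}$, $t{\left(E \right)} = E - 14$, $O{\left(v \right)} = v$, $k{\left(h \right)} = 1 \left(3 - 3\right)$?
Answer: $0$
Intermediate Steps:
$k{\left(h \right)} = 0$ ($k{\left(h \right)} = 1 \cdot 0 = 0$)
$Z{\left(Y,J \right)} = - Y$
$t{\left(E \right)} = -14 + E$
$l = 0$ ($l = \left(-1\right) 0 = 0$)
$l t{\left(O{\left(-3 \right)} \right)} = 0 \left(-14 - 3\right) = 0 \left(-17\right) = 0$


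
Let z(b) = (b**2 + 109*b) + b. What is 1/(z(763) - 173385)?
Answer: 1/492714 ≈ 2.0296e-6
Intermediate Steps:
z(b) = b**2 + 110*b
1/(z(763) - 173385) = 1/(763*(110 + 763) - 173385) = 1/(763*873 - 173385) = 1/(666099 - 173385) = 1/492714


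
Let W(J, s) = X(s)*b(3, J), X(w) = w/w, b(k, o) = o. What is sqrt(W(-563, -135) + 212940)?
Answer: sqrt(212377) ≈ 460.84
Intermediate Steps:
X(w) = 1
W(J, s) = J (W(J, s) = 1*J = J)
sqrt(W(-563, -135) + 212940) = sqrt(-563 + 212940) = sqrt(212377)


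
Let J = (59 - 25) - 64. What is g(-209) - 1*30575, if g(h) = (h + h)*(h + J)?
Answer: 69327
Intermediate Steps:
J = -30 (J = 34 - 64 = -30)
g(h) = 2*h*(-30 + h) (g(h) = (h + h)*(h - 30) = (2*h)*(-30 + h) = 2*h*(-30 + h))
g(-209) - 1*30575 = 2*(-209)*(-30 - 209) - 1*30575 = 2*(-209)*(-239) - 30575 = 99902 - 30575 = 69327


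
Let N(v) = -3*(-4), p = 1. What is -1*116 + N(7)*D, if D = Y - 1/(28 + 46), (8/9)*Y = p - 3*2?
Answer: -13591/74 ≈ -183.66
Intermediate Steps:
N(v) = 12
Y = -45/8 (Y = 9*(1 - 3*2)/8 = 9*(1 - 6)/8 = (9/8)*(-5) = -45/8 ≈ -5.6250)
D = -1669/296 (D = -45/8 - 1/(28 + 46) = -45/8 - 1/74 = -1669/296 ≈ -5.6385)
-1*116 + N(7)*D = -1*116 + 12*(-1669/296) = -116 - 5007/74 = -13591/74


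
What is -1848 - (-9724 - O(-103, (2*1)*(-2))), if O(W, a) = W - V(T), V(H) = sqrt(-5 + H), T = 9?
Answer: 7771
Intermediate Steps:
O(W, a) = -2 + W (O(W, a) = W - sqrt(-5 + 9) = W - sqrt(4) = W - 1*2 = W - 2 = -2 + W)
-1848 - (-9724 - O(-103, (2*1)*(-2))) = -1848 - (-9724 - (-2 - 103)) = -1848 - (-9724 - 1*(-105)) = -1848 - (-9724 + 105) = -1848 - 1*(-9619) = -1848 + 9619 = 7771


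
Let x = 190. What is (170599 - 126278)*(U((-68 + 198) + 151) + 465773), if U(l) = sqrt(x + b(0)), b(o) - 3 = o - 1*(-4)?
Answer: 20643525133 + 44321*sqrt(197) ≈ 2.0644e+10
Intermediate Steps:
b(o) = 7 + o (b(o) = 3 + (o - 1*(-4)) = 3 + (o + 4) = 3 + (4 + o) = 7 + o)
U(l) = sqrt(197) (U(l) = sqrt(190 + (7 + 0)) = sqrt(190 + 7) = sqrt(197))
(170599 - 126278)*(U((-68 + 198) + 151) + 465773) = (170599 - 126278)*(sqrt(197) + 465773) = 44321*(465773 + sqrt(197)) = 20643525133 + 44321*sqrt(197)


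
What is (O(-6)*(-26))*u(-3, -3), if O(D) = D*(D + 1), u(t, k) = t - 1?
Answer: 3120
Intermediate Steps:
u(t, k) = -1 + t
O(D) = D*(1 + D)
(O(-6)*(-26))*u(-3, -3) = (-6*(1 - 6)*(-26))*(-1 - 3) = (-6*(-5)*(-26))*(-4) = (30*(-26))*(-4) = -780*(-4) = 3120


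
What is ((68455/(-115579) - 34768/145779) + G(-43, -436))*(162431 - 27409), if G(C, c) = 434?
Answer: 985453254772307894/16848991041 ≈ 5.8487e+7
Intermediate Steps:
((68455/(-115579) - 34768/145779) + G(-43, -436))*(162431 - 27409) = ((68455/(-115579) - 34768/145779) + 434)*(162431 - 27409) = ((68455*(-1/115579) - 34768*1/145779) + 434)*135022 = ((-68455/115579 - 34768/145779) + 434)*135022 = (-13997752117/16848991041 + 434)*135022 = (7298464359677/16848991041)*135022 = 985453254772307894/16848991041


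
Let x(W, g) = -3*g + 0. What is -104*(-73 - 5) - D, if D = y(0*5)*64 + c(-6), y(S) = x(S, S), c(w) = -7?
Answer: 8119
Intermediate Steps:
x(W, g) = -3*g
y(S) = -3*S
D = -7 (D = -0*5*64 - 7 = -3*0*64 - 7 = 0*64 - 7 = 0 - 7 = -7)
-104*(-73 - 5) - D = -104*(-73 - 5) - 1*(-7) = -104*(-78) + 7 = 8112 + 7 = 8119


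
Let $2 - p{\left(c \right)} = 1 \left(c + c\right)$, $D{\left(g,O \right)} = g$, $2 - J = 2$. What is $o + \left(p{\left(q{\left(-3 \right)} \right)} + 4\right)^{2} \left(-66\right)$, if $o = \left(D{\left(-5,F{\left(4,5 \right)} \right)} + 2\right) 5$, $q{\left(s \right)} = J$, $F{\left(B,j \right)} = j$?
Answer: $-2391$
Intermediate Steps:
$J = 0$ ($J = 2 - 2 = 0$)
$q{\left(s \right)} = 0$
$p{\left(c \right)} = 2 - 2 c$ ($p{\left(c \right)} = 2 - 1 \left(c + c\right) = 2 - 1 \cdot 2 c = 2 - 2 c$)
$o = -15$ ($o = \left(-5 + 2\right) 5 = \left(-3\right) 5 = -15$)
$o + \left(p{\left(q{\left(-3 \right)} \right)} + 4\right)^{2} \left(-66\right) = -15 + \left(\left(2 - 0\right) + 4\right)^{2} \left(-66\right) = -15 + \left(\left(2 + 0\right) + 4\right)^{2} \left(-66\right) = -15 + \left(2 + 4\right)^{2} \left(-66\right) = -15 + 6^{2} \left(-66\right) = -15 + 36 \left(-66\right) = -15 - 2376 = -2391$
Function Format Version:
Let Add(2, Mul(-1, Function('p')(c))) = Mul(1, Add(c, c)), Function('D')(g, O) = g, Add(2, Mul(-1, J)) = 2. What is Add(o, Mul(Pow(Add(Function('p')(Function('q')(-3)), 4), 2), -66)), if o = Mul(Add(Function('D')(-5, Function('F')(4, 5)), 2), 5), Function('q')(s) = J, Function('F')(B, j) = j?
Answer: -2391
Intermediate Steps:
J = 0 (J = Add(2, Mul(-1, 2)) = Add(2, -2) = 0)
Function('q')(s) = 0
Function('p')(c) = Add(2, Mul(-2, c)) (Function('p')(c) = Add(2, Mul(-1, Mul(1, Add(c, c)))) = Add(2, Mul(-1, Mul(1, Mul(2, c)))) = Add(2, Mul(-1, Mul(2, c))) = Add(2, Mul(-2, c)))
o = -15 (o = Mul(Add(-5, 2), 5) = Mul(-3, 5) = -15)
Add(o, Mul(Pow(Add(Function('p')(Function('q')(-3)), 4), 2), -66)) = Add(-15, Mul(Pow(Add(Add(2, Mul(-2, 0)), 4), 2), -66)) = Add(-15, Mul(Pow(Add(Add(2, 0), 4), 2), -66)) = Add(-15, Mul(Pow(Add(2, 4), 2), -66)) = Add(-15, Mul(Pow(6, 2), -66)) = Add(-15, Mul(36, -66)) = Add(-15, -2376) = -2391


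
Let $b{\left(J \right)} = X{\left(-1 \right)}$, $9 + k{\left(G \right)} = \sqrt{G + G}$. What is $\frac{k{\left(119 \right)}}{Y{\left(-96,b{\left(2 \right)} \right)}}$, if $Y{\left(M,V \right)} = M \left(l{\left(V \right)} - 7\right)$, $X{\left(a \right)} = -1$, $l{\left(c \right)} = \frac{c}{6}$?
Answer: $- \frac{9}{688} + \frac{\sqrt{238}}{688} \approx 0.0093419$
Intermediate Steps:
$l{\left(c \right)} = \frac{c}{6}$ ($l{\left(c \right)} = c \frac{1}{6} = \frac{c}{6}$)
$k{\left(G \right)} = -9 + \sqrt{2} \sqrt{G}$ ($k{\left(G \right)} = -9 + \sqrt{G + G} = -9 + \sqrt{2 G} = -9 + \sqrt{2} \sqrt{G}$)
$b{\left(J \right)} = -1$
$Y{\left(M,V \right)} = M \left(-7 + \frac{V}{6}\right)$ ($Y{\left(M,V \right)} = M \left(\frac{V}{6} - 7\right) = M \left(-7 + \frac{V}{6}\right)$)
$\frac{k{\left(119 \right)}}{Y{\left(-96,b{\left(2 \right)} \right)}} = \frac{-9 + \sqrt{2} \sqrt{119}}{\frac{1}{6} \left(-96\right) \left(-42 - 1\right)} = \frac{-9 + \sqrt{238}}{\frac{1}{6} \left(-96\right) \left(-43\right)} = \frac{-9 + \sqrt{238}}{688} = \left(-9 + \sqrt{238}\right) \frac{1}{688} = - \frac{9}{688} + \frac{\sqrt{238}}{688}$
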